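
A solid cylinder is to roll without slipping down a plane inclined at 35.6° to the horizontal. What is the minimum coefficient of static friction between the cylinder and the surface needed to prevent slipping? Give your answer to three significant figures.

Here I = (1/2)MR², so the shape factor k = I/(MR²) = 0.5.
Newton's second law down the slope: Mg sinθ − f = Ma. The torque equation fR = Iα (with α = a/R) gives f = kMa.
These give a = g sinθ/(1+k) and the required friction f = kMg sinθ/(1+k).
With N = Mg cosθ, the no-slip condition f ≤ μN gives μ_min = f/N = k tanθ/(1+k).
μ_min = 0.5 × tan35.6° / 1.5 ≈ 0.239.

μ_min ≈ 0.239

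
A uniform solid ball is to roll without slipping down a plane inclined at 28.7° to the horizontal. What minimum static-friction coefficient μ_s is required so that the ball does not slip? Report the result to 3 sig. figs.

μ_min ≈ 0.156

The moment of inertia is (2/5)MR², giving k ≡ I/(MR²) = 0.4.
Translational: Mg sinθ − f = Ma. Rotational about the CM: fR = Iα = kMRa, so f = kMa.
These give a = g sinθ/(1+k) and the required friction f = kMg sinθ/(1+k).
With N = Mg cosθ, the no-slip condition f ≤ μN gives μ_min = f/N = k tanθ/(1+k).
μ_min = 0.4 × tan28.7° / 1.4 ≈ 0.156.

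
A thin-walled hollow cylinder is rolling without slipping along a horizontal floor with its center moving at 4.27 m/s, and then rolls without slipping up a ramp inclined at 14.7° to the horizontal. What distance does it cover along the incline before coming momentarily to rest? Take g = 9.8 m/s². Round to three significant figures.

d ≈ 7.33 m

With I = MR², the ratio k = I/(MR²) is 1.
Rolling without slipping gives ω = v/R, so the total kinetic energy is ½Mv² + ½Iω² = ½(1+k)Mv² = Mv².
Setting this equal to Mgh gives the vertical rise h = (1+k)v₀²/(2g) = 2×4.27²/(2×9.8) = 1.86 m.
The distance along the slope is d = h/sinθ = 1.86/sin14.7° ≈ 7.33 m.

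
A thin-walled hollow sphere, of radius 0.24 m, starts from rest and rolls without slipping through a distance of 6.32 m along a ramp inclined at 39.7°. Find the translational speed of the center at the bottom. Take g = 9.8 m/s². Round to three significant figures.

Here I = (2/3)MR², so the shape factor k = I/(MR²) = 2/3.
Pure rolling means v = ωR; then KE = ½Mv² + ½I(v/R)² = ½(1+k)Mv² = (5/6)Mv².
The vertical drop is h = L sinθ = 6.32 × sin39.7° = 4.037 m.
Setting Mgh = (5/6)Mv² gives v = √(2gh/(1+k)) = √(2·9.8·4.037/1.667) ≈ 6.89 m/s.

v ≈ 6.89 m/s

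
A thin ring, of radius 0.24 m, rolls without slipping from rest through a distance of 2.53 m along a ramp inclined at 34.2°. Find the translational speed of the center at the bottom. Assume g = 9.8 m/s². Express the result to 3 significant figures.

Here I = MR², so the shape factor k = I/(MR²) = 1.
The rolling condition ω = v/R makes the rotational term ½I(v/R)² = ½kMv², so KE_total = ½(1+k)Mv² = Mv².
The vertical drop is h = L sinθ = 2.53 × sin34.2° = 1.422 m.
Energy conservation: Mgh = Mv², so v = √(2gh/(1+k)) = √(2 × 9.8 × 1.422 / 2) ≈ 3.73 m/s.

v ≈ 3.73 m/s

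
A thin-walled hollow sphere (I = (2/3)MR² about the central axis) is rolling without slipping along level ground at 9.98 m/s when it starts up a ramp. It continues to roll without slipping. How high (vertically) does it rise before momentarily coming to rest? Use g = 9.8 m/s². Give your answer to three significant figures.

h ≈ 8.47 m

With I = (2/3)MR², the ratio k = I/(MR²) is 2/3.
Since it rolls without slipping, ω = v/R and KE = ½Mv² + ½Iω² = ½(1+k)Mv² = (5/6)Mv².
At the top the kinetic energy is zero, so (5/6)Mv₀² = Mgh.
Thus h = (1+k)v₀²/(2g) = 1.667 × 9.98² / (2 × 9.8) ≈ 8.47 m.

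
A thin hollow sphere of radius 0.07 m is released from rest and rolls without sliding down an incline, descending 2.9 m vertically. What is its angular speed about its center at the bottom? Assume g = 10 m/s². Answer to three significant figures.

For this body I = (2/3)MR², i.e. k = I/(MR²) = 2/3.
Since it rolls without slipping, ω = v/R and KE = ½Mv² + ½Iω² = ½(1+k)Mv² = (5/6)Mv².
Energy conservation Mgh = ½(1+k)Mv² gives v = √(2gh/(1+k)) = √(2 × 10 × 2.9 / 1.667) = 5.899 m/s.
Then ω = v/R = 5.899 / 0.07 ≈ 84.3 rad/s.

ω ≈ 84.3 rad/s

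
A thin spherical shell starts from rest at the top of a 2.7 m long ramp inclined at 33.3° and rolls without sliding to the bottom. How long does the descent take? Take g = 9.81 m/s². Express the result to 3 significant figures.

For this body I = (2/3)MR², i.e. k = I/(MR²) = 2/3.
Along the incline Mg sinθ − f = Ma, and torque about the center fR = Iα = kMR²(a/R) gives f = kMa.
Hence a = g sinθ/(1+k) = 9.81×sin33.3°/1.667 = 3.232 m/s².
With constant a from rest, t = √(2L/a) = √(2·2.7/3.232) ≈ 1.29 s.

t ≈ 1.29 s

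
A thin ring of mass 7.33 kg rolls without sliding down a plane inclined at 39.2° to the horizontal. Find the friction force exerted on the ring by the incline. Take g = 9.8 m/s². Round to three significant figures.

f ≈ 22.7 N

With I = MR², the ratio k = I/(MR²) is 1.
Newton's second law down the slope: Mg sinθ − f = Ma. The torque equation fR = Iα (with α = a/R) gives f = kMa.
Combining, a = g sinθ/(1+k) and f = kMa = kMg sinθ/(1+k).
f = 1 × 7.33 × 9.8 × sin39.2° / 2 ≈ 22.7 N.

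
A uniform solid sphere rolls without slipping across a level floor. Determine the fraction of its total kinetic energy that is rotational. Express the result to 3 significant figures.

fraction ≈ 0.286

The moment of inertia is (2/5)MR², giving k ≡ I/(MR²) = 0.4.
With ω = v/R, KE_trans = ½Mv² and KE_rot = ½Iω² = ½kMv², so KE_total = ½(1+k)Mv².
The rotational fraction is therefore k/(1+k) = 0.4/1.4 ≈ 0.286.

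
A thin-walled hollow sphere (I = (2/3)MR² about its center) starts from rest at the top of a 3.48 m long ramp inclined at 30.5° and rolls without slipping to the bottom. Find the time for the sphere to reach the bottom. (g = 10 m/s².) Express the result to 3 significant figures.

t ≈ 1.51 s

The moment of inertia is (2/3)MR², giving k ≡ I/(MR²) = 2/3.
Newton's second law down the slope: Mg sinθ − f = Ma. The torque equation fR = Iα (with α = a/R) gives f = kMa.
Hence a = g sinθ/(1+k) = 10×sin30.5°/1.667 = 3.045 m/s².
With constant a from rest, t = √(2L/a) = √(2·3.48/3.045) ≈ 1.51 s.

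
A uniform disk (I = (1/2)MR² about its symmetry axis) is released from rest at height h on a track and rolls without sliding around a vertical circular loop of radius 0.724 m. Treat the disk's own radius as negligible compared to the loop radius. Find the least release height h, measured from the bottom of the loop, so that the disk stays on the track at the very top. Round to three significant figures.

h_min ≈ 1.99 m

For this body I = (1/2)MR², i.e. k = I/(MR²) = 0.5.
At the top, contact is just lost when gravity alone supplies the centripetal force: Mg = Mv_top²/r, i.e. v_top² = gr.
With ω = v/R, the kinetic energy at speed v is ½(1+k)Mv² = (3/4)Mv².
Energy conservation from release (height h) to the top (height 2r): Mgh = Mg(2r) + (3/4)M·gr.
Thus h_min = 2r + (1+k)r/2 = r(2 + 1.5/2) = 0.724 × 2.75 ≈ 1.99 m.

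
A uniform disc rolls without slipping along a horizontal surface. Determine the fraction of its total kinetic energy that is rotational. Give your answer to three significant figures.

Here I = (1/2)MR², so the shape factor k = I/(MR²) = 0.5.
With ω = v/R, KE_trans = ½Mv² and KE_rot = ½Iω² = ½kMv², so KE_total = ½(1+k)Mv².
The rotational fraction is therefore k/(1+k) = 0.5/1.5 ≈ 0.333.

fraction ≈ 0.333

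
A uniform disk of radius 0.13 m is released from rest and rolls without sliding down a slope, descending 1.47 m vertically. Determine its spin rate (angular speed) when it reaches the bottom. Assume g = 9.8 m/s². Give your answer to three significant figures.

For this body I = (1/2)MR², i.e. k = I/(MR²) = 0.5.
The rolling condition ω = v/R makes the rotational term ½I(v/R)² = ½kMv², so KE_total = ½(1+k)Mv² = (3/4)Mv².
Energy conservation Mgh = ½(1+k)Mv² gives v = √(2gh/(1+k)) = √(2 × 9.8 × 1.47 / 1.5) = 4.383 m/s.
Then ω = v/R = 4.383 / 0.13 ≈ 33.7 rad/s.

ω ≈ 33.7 rad/s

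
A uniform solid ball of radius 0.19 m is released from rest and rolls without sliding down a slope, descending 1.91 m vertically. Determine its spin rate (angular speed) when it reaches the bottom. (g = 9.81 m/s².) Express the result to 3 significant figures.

ω ≈ 27.2 rad/s

Here I = (2/5)MR², so the shape factor k = I/(MR²) = 0.4.
Since it rolls without slipping, ω = v/R and KE = ½Mv² + ½Iω² = ½(1+k)Mv² = (7/10)Mv².
Energy conservation Mgh = ½(1+k)Mv² gives v = √(2gh/(1+k)) = √(2 × 9.81 × 1.91 / 1.4) = 5.174 m/s.
The angular speed follows from ω = v/R = 5.174/0.19 ≈ 27.2 rad/s.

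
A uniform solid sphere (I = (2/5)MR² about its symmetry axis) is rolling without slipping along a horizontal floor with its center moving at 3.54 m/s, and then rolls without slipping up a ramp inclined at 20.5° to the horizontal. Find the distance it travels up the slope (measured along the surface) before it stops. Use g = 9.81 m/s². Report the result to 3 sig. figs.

For this body I = (2/5)MR², i.e. k = I/(MR²) = 0.4.
Rolling without slipping gives ω = v/R, so the total kinetic energy is ½Mv² + ½Iω² = ½(1+k)Mv² = (7/10)Mv².
Setting this equal to Mgh gives the vertical rise h = (1+k)v₀²/(2g) = 1.4×3.54²/(2×9.81) = 0.8942 m.
Along the incline, d = h/sinθ = 0.8942/sin20.5° ≈ 2.55 m.

d ≈ 2.55 m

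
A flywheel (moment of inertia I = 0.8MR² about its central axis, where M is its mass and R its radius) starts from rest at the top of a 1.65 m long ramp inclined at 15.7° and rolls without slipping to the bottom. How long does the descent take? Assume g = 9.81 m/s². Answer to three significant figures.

t ≈ 1.50 s

Here I = 0.8MR², so the shape factor k = I/(MR²) = 0.8.
Along the incline Mg sinθ − f = Ma, and torque about the center fR = Iα = kMR²(a/R) gives f = kMa.
Hence a = g sinθ/(1+k) = 9.81×sin15.7°/1.8 = 1.475 m/s².
With constant a from rest, t = √(2L/a) = √(2·1.65/1.475) ≈ 1.50 s.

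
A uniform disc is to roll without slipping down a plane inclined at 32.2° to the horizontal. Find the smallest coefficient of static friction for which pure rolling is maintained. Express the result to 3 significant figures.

Here I = (1/2)MR², so the shape factor k = I/(MR²) = 0.5.
Newton's second law down the slope: Mg sinθ − f = Ma. The torque equation fR = Iα (with α = a/R) gives f = kMa.
These give a = g sinθ/(1+k) and the required friction f = kMg sinθ/(1+k).
With N = Mg cosθ, the no-slip condition f ≤ μN gives μ_min = f/N = k tanθ/(1+k).
μ_min = 0.5 × tan32.2° / 1.5 ≈ 0.210.

μ_min ≈ 0.210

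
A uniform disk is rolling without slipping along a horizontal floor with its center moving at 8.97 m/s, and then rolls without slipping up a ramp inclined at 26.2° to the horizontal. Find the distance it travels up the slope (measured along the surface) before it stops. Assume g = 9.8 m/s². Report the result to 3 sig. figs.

Here I = (1/2)MR², so the shape factor k = I/(MR²) = 0.5.
The rolling condition ω = v/R makes the rotational term ½I(v/R)² = ½kMv², so KE_total = ½(1+k)Mv² = (3/4)Mv².
Setting this equal to Mgh gives the vertical rise h = (1+k)v₀²/(2g) = 1.5×8.97²/(2×9.8) = 6.158 m.
Along the incline, d = h/sinθ = 6.158/sin26.2° ≈ 13.9 m.

d ≈ 13.9 m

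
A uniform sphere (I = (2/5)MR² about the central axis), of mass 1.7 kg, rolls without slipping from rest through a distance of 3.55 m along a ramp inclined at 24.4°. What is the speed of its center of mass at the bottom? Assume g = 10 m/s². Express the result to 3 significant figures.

v ≈ 4.58 m/s

Here I = (2/5)MR², so the shape factor k = I/(MR²) = 0.4.
Pure rolling means v = ωR; then KE = ½Mv² + ½I(v/R)² = ½(1+k)Mv² = (7/10)Mv².
The vertical drop is h = L sinθ = 3.55 × sin24.4° = 1.467 m.
Setting Mgh = (7/10)Mv² gives v = √(2gh/(1+k)) = √(2·10·1.467/1.4) ≈ 4.58 m/s.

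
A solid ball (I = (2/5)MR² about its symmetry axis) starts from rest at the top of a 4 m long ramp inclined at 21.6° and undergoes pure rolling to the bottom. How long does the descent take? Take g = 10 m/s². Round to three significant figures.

Here I = (2/5)MR², so the shape factor k = I/(MR²) = 0.4.
Translational: Mg sinθ − f = Ma. Rotational about the CM: fR = Iα = kMRa, so f = kMa.
Hence a = g sinθ/(1+k) = 10×sin21.6°/1.4 = 2.629 m/s².
With constant a from rest, t = √(2L/a) = √(2·4/2.629) ≈ 1.74 s.

t ≈ 1.74 s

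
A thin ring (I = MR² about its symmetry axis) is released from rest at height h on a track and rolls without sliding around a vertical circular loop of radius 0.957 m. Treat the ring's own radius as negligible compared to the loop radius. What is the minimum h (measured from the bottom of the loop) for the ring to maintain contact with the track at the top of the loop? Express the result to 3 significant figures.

The moment of inertia is MR², giving k ≡ I/(MR²) = 1.
At the top of the loop, the minimum-contact condition is Mg = Mv_top²/r, so v_top² = gr.
With ω = v/R, the kinetic energy at speed v is ½(1+k)Mv² = Mv².
Energy conservation from release (height h) to the top (height 2r): Mgh = Mg(2r) + M·gr.
Thus h_min = 2r + (1+k)r/2 = r(2 + 2/2) = 0.957 × 3 ≈ 2.87 m.

h_min ≈ 2.87 m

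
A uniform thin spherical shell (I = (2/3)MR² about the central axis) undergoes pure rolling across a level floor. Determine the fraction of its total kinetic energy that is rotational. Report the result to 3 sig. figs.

With I = (2/3)MR², the ratio k = I/(MR²) is 2/3.
With ω = v/R, KE_trans = ½Mv² and KE_rot = ½Iω² = ½kMv², so KE_total = ½(1+k)Mv².
The rotational fraction is therefore k/(1+k) = (2/3)/1.667 ≈ 0.400.

fraction ≈ 0.400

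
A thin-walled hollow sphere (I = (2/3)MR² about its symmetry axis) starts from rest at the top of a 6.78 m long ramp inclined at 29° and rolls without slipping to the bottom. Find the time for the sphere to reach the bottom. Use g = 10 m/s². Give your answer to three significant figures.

Here I = (2/3)MR², so the shape factor k = I/(MR²) = 2/3.
Along the incline Mg sinθ − f = Ma, and torque about the center fR = Iα = kMR²(a/R) gives f = kMa.
Hence a = g sinθ/(1+k) = 10×sin29°/1.667 = 2.909 m/s².
With constant a from rest, t = √(2L/a) = √(2·6.78/2.909) ≈ 2.16 s.

t ≈ 2.16 s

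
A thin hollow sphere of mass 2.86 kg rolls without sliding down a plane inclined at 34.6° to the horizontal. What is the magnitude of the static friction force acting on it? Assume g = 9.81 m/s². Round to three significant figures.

With I = (2/3)MR², the ratio k = I/(MR²) is 2/3.
Translational: Mg sinθ − f = Ma. Rotational about the CM: fR = Iα = kMRa, so f = kMa.
Combining, a = g sinθ/(1+k) and f = kMa = kMg sinθ/(1+k).
f = (2/3) × 2.86 × 9.81 × sin34.6° / 1.667 ≈ 6.37 N.

f ≈ 6.37 N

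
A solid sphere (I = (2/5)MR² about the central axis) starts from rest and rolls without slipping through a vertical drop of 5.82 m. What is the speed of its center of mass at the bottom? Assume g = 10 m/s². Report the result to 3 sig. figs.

v ≈ 9.12 m/s

The moment of inertia is (2/5)MR², giving k ≡ I/(MR²) = 0.4.
Rolling without slipping gives ω = v/R, so the total kinetic energy is ½Mv² + ½Iω² = ½(1+k)Mv² = (7/10)Mv².
Energy conservation: Mgh = (7/10)Mv², so v = √(2gh/(1+k)) = √(2 × 10 × 5.82 / 1.4) ≈ 9.12 m/s.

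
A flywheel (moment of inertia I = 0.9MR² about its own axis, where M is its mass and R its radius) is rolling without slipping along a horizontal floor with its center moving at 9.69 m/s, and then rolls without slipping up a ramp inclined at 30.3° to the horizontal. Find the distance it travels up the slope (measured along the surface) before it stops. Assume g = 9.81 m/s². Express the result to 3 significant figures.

d ≈ 18.0 m

With I = 0.9MR², the ratio k = I/(MR²) is 0.9.
Pure rolling means v = ωR; then KE = ½Mv² + ½I(v/R)² = ½(1+k)Mv² = (19/20)Mv².
Setting this equal to Mgh gives the vertical rise h = (1+k)v₀²/(2g) = 1.9×9.69²/(2×9.81) = 9.093 m.
The distance along the slope is d = h/sinθ = 9.093/sin30.3° ≈ 18.0 m.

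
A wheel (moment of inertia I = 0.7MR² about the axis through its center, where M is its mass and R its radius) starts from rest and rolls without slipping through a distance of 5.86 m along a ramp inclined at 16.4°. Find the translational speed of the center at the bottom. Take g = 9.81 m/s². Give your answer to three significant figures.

The moment of inertia is 0.7MR², giving k ≡ I/(MR²) = 0.7.
Pure rolling means v = ωR; then KE = ½Mv² + ½I(v/R)² = ½(1+k)Mv² = (17/20)Mv².
The vertical drop is h = L sinθ = 5.86 × sin16.4° = 1.655 m.
Energy conservation: Mgh = (17/20)Mv², so v = √(2gh/(1+k)) = √(2 × 9.81 × 1.655 / 1.7) ≈ 4.37 m/s.

v ≈ 4.37 m/s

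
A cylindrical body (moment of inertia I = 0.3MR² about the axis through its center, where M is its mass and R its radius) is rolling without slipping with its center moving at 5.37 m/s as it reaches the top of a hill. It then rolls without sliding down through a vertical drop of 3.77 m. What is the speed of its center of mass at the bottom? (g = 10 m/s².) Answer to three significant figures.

For this body I = 0.3MR², i.e. k = I/(MR²) = 0.3.
Since it rolls without slipping, ω = v/R and KE = ½Mv² + ½Iω² = ½(1+k)Mv² = (13/20)Mv².
Conserving energy between top and bottom: (13/20)Mv² = (13/20)Mv₀² + Mgh, hence v² = v₀² + 2gh/(1+k).
v = √(5.37² + 2×10×3.77/1.3) = √86.84 ≈ 9.32 m/s.

v ≈ 9.32 m/s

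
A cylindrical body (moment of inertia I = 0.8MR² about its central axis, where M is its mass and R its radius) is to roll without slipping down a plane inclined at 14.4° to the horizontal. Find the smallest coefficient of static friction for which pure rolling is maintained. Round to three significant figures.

With I = 0.8MR², the ratio k = I/(MR²) is 0.8.
Newton's second law down the slope: Mg sinθ − f = Ma. The torque equation fR = Iα (with α = a/R) gives f = kMa.
These give a = g sinθ/(1+k) and the required friction f = kMg sinθ/(1+k).
With N = Mg cosθ, the no-slip condition f ≤ μN gives μ_min = f/N = k tanθ/(1+k).
μ_min = 0.8 × tan14.4° / 1.8 ≈ 0.114.

μ_min ≈ 0.114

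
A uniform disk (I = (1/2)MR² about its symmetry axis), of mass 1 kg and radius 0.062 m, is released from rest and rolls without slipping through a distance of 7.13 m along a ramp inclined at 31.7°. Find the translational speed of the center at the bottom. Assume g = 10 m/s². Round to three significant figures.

Here I = (1/2)MR², so the shape factor k = I/(MR²) = 0.5.
Rolling without slipping gives ω = v/R, so the total kinetic energy is ½Mv² + ½Iω² = ½(1+k)Mv² = (3/4)Mv².
The vertical drop is h = L sinθ = 7.13 × sin31.7° = 3.747 m.
Setting Mgh = (3/4)Mv² gives v = √(2gh/(1+k)) = √(2·10·3.747/1.5) ≈ 7.07 m/s.

v ≈ 7.07 m/s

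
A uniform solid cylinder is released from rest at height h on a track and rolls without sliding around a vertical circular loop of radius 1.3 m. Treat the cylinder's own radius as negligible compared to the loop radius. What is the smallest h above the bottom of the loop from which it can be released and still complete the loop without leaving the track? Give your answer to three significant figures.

h_min ≈ 3.58 m

The moment of inertia is (1/2)MR², giving k ≡ I/(MR²) = 0.5.
At the top of the loop, the minimum-contact condition is Mg = Mv_top²/r, so v_top² = gr.
With ω = v/R, the kinetic energy at speed v is ½(1+k)Mv² = (3/4)Mv².
Energy conservation from release (height h) to the top (height 2r): Mgh = Mg(2r) + (3/4)M·gr.
Thus h_min = 2r + (1+k)r/2 = r(2 + 1.5/2) = 1.3 × 2.75 ≈ 3.58 m.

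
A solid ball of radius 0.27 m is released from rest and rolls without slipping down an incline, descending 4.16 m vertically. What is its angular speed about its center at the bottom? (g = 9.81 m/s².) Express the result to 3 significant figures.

ω ≈ 28.3 rad/s

The moment of inertia is (2/5)MR², giving k ≡ I/(MR²) = 0.4.
The rolling condition ω = v/R makes the rotational term ½I(v/R)² = ½kMv², so KE_total = ½(1+k)Mv² = (7/10)Mv².
Energy conservation Mgh = ½(1+k)Mv² gives v = √(2gh/(1+k)) = √(2 × 9.81 × 4.16 / 1.4) = 7.635 m/s.
Then ω = v/R = 7.635 / 0.27 ≈ 28.3 rad/s.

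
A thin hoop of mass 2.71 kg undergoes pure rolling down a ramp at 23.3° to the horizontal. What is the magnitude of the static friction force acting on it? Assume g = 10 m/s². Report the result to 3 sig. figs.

For this body I = MR², i.e. k = I/(MR²) = 1.
Translational: Mg sinθ − f = Ma. Rotational about the CM: fR = Iα = kMRa, so f = kMa.
Combining, a = g sinθ/(1+k) and f = kMa = kMg sinθ/(1+k).
f = 1 × 2.71 × 10 × sin23.3° / 2 ≈ 5.36 N.

f ≈ 5.36 N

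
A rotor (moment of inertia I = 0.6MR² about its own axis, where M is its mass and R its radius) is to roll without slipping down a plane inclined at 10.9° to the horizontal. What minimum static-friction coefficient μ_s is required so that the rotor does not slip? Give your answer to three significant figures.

μ_min ≈ 0.0722

For this body I = 0.6MR², i.e. k = I/(MR²) = 0.6.
Newton's second law down the slope: Mg sinθ − f = Ma. The torque equation fR = Iα (with α = a/R) gives f = kMa.
These give a = g sinθ/(1+k) and the required friction f = kMg sinθ/(1+k).
The normal force is N = Mg cosθ, so μ_min = f/N = k tanθ/(1+k).
μ_min = 0.6 × tan10.9° / 1.6 ≈ 0.0722.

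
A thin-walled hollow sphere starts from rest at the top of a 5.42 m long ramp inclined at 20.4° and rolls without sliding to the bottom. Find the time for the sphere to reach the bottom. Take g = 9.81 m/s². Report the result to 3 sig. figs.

t ≈ 2.30 s

With I = (2/3)MR², the ratio k = I/(MR²) is 2/3.
Along the incline Mg sinθ − f = Ma, and torque about the center fR = Iα = kMR²(a/R) gives f = kMa.
Hence a = g sinθ/(1+k) = 9.81×sin20.4°/1.667 = 2.052 m/s².
With constant a from rest, t = √(2L/a) = √(2·5.42/2.052) ≈ 2.30 s.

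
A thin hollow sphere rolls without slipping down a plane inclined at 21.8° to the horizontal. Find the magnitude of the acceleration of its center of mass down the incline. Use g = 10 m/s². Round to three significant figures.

With I = (2/3)MR², the ratio k = I/(MR²) is 2/3.
Newton's second law down the slope: Mg sinθ − f = Ma. The torque equation fR = Iα (with α = a/R) gives f = kMa.
Eliminating f: Mg sinθ = (1+k)Ma, so a = g sinθ/(1+k) = 10 × sin21.8° / 1.667 ≈ 2.23 m/s².

a ≈ 2.23 m/s²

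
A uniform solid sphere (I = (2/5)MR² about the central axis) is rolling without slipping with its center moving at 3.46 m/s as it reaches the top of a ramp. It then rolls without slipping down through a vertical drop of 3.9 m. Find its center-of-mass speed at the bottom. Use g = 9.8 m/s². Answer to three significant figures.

v ≈ 8.16 m/s

The moment of inertia is (2/5)MR², giving k ≡ I/(MR²) = 0.4.
Rolling without slipping gives ω = v/R, so the total kinetic energy is ½Mv² + ½Iω² = ½(1+k)Mv² = (7/10)Mv².
Conserving energy between top and bottom: (7/10)Mv² = (7/10)Mv₀² + Mgh, hence v² = v₀² + 2gh/(1+k).
v = √(3.46² + 2×9.8×3.9/1.4) = √66.57 ≈ 8.16 m/s.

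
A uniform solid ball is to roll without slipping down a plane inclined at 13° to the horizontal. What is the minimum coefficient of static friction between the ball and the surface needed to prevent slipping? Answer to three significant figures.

μ_min ≈ 0.0660

Here I = (2/5)MR², so the shape factor k = I/(MR²) = 0.4.
Along the incline Mg sinθ − f = Ma, and torque about the center fR = Iα = kMR²(a/R) gives f = kMa.
These give a = g sinθ/(1+k) and the required friction f = kMg sinθ/(1+k).
With N = Mg cosθ, the no-slip condition f ≤ μN gives μ_min = f/N = k tanθ/(1+k).
μ_min = 0.4 × tan13° / 1.4 ≈ 0.0660.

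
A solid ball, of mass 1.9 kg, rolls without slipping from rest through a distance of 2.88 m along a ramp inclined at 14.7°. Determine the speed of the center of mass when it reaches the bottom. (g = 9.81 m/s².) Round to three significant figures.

v ≈ 3.20 m/s

Here I = (2/5)MR², so the shape factor k = I/(MR²) = 0.4.
The rolling condition ω = v/R makes the rotational term ½I(v/R)² = ½kMv², so KE_total = ½(1+k)Mv² = (7/10)Mv².
The vertical drop is h = L sinθ = 2.88 × sin14.7° = 0.7308 m.
Energy conservation: Mgh = (7/10)Mv², so v = √(2gh/(1+k)) = √(2 × 9.81 × 0.7308 / 1.4) ≈ 3.20 m/s.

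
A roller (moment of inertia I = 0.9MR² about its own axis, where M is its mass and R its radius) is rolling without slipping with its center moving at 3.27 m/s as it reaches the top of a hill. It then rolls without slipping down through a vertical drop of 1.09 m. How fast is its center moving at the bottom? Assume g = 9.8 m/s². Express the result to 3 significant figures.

v ≈ 4.68 m/s

For this body I = 0.9MR², i.e. k = I/(MR²) = 0.9.
Pure rolling means v = ωR; then KE = ½Mv² + ½I(v/R)² = ½(1+k)Mv² = (19/20)Mv².
Energy conservation: (19/20)Mv₀² + Mgh = (19/20)Mv², so v² = v₀² + 2gh/(1+k).
v = √(3.27² + 2×9.8×1.09/1.9) = √21.94 ≈ 4.68 m/s.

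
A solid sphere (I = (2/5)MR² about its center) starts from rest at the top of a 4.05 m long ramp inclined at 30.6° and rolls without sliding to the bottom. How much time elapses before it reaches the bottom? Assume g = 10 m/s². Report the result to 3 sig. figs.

For this body I = (2/5)MR², i.e. k = I/(MR²) = 0.4.
Newton's second law down the slope: Mg sinθ − f = Ma. The torque equation fR = Iα (with α = a/R) gives f = kMa.
Hence a = g sinθ/(1+k) = 10×sin30.6°/1.4 = 3.636 m/s².
With constant a from rest, t = √(2L/a) = √(2·4.05/3.636) ≈ 1.49 s.

t ≈ 1.49 s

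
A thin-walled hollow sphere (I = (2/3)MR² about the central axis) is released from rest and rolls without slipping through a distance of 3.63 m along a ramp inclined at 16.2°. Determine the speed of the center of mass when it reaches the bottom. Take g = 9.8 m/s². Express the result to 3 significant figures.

The moment of inertia is (2/3)MR², giving k ≡ I/(MR²) = 2/3.
The rolling condition ω = v/R makes the rotational term ½I(v/R)² = ½kMv², so KE_total = ½(1+k)Mv² = (5/6)Mv².
The vertical drop is h = L sinθ = 3.63 × sin16.2° = 1.013 m.
Energy conservation: Mgh = (5/6)Mv², so v = √(2gh/(1+k)) = √(2 × 9.8 × 1.013 / 1.667) ≈ 3.45 m/s.

v ≈ 3.45 m/s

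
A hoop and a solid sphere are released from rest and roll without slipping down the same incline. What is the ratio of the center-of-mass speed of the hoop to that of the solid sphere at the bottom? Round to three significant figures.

v_ratio ≈ 0.837

Each satisfies Mgh = ½(1+k)Mv² with k = I/(MR²), so v ∝ 1/√(1+k).
For the hoop k = 1; for the solid sphere k = 0.4.
v₁/v₂ = √((1+k₂)/(1+k₁)) = √(1.4/2) ≈ 0.837.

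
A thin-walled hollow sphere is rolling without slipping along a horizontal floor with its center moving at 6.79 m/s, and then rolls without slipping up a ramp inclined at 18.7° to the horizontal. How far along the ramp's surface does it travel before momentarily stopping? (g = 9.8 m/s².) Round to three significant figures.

d ≈ 12.2 m

With I = (2/3)MR², the ratio k = I/(MR²) is 2/3.
Rolling without slipping gives ω = v/R, so the total kinetic energy is ½Mv² + ½Iω² = ½(1+k)Mv² = (5/6)Mv².
Setting this equal to Mgh gives the vertical rise h = (1+k)v₀²/(2g) = 1.667×6.79²/(2×9.8) = 3.92 m.
Along the incline, d = h/sinθ = 3.92/sin18.7° ≈ 12.2 m.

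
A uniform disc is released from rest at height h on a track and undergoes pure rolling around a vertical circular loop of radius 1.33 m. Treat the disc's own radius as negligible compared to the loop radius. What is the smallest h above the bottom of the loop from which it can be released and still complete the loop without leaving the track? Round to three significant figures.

With I = (1/2)MR², the ratio k = I/(MR²) is 0.5.
At the top of the loop, the minimum-contact condition is Mg = Mv_top²/r, so v_top² = gr.
With ω = v/R, the kinetic energy at speed v is ½(1+k)Mv² = (3/4)Mv².
Energy conservation from release (height h) to the top (height 2r): Mgh = Mg(2r) + (3/4)M·gr.
Thus h_min = 2r + (1+k)r/2 = r(2 + 1.5/2) = 1.33 × 2.75 ≈ 3.66 m.

h_min ≈ 3.66 m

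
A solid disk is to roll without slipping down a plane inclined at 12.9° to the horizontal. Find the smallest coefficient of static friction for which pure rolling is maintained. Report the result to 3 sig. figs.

The moment of inertia is (1/2)MR², giving k ≡ I/(MR²) = 0.5.
Newton's second law down the slope: Mg sinθ − f = Ma. The torque equation fR = Iα (with α = a/R) gives f = kMa.
These give a = g sinθ/(1+k) and the required friction f = kMg sinθ/(1+k).
The normal force is N = Mg cosθ, so μ_min = f/N = k tanθ/(1+k).
μ_min = 0.5 × tan12.9° / 1.5 ≈ 0.0763.

μ_min ≈ 0.0763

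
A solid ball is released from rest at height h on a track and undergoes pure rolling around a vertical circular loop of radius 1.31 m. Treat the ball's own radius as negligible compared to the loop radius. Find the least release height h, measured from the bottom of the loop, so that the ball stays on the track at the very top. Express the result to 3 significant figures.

h_min ≈ 3.54 m

Here I = (2/5)MR², so the shape factor k = I/(MR²) = 0.4.
At the top, contact is just lost when gravity alone supplies the centripetal force: Mg = Mv_top²/r, i.e. v_top² = gr.
With ω = v/R, the kinetic energy at speed v is ½(1+k)Mv² = (7/10)Mv².
Energy conservation from release (height h) to the top (height 2r): Mgh = Mg(2r) + (7/10)M·gr.
Thus h_min = 2r + (1+k)r/2 = r(2 + 1.4/2) = 1.31 × 2.7 ≈ 3.54 m.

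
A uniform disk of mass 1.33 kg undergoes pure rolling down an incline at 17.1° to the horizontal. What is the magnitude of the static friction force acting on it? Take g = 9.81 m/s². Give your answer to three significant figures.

For this body I = (1/2)MR², i.e. k = I/(MR²) = 0.5.
Along the incline Mg sinθ − f = Ma, and torque about the center fR = Iα = kMR²(a/R) gives f = kMa.
Combining, a = g sinθ/(1+k) and f = kMa = kMg sinθ/(1+k).
f = 0.5 × 1.33 × 9.81 × sin17.1° / 1.5 ≈ 1.28 N.

f ≈ 1.28 N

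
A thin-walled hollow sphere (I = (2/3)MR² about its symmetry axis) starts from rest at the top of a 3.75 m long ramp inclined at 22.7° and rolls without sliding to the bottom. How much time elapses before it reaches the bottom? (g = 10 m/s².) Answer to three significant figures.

The moment of inertia is (2/3)MR², giving k ≡ I/(MR²) = 2/3.
Translational: Mg sinθ − f = Ma. Rotational about the CM: fR = Iα = kMRa, so f = kMa.
Hence a = g sinθ/(1+k) = 10×sin22.7°/1.667 = 2.315 m/s².
With constant a from rest, t = √(2L/a) = √(2·3.75/2.315) ≈ 1.80 s.

t ≈ 1.80 s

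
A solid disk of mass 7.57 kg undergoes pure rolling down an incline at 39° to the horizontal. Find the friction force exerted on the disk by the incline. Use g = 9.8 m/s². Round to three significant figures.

With I = (1/2)MR², the ratio k = I/(MR²) is 0.5.
Along the incline Mg sinθ − f = Ma, and torque about the center fR = Iα = kMR²(a/R) gives f = kMa.
Combining, a = g sinθ/(1+k) and f = kMa = kMg sinθ/(1+k).
f = 0.5 × 7.57 × 9.8 × sin39° / 1.5 ≈ 15.6 N.

f ≈ 15.6 N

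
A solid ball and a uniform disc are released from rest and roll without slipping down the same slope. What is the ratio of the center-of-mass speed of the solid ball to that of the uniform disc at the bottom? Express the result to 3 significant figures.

v_ratio ≈ 1.04

Each satisfies Mgh = ½(1+k)Mv² with k = I/(MR²), so v ∝ 1/√(1+k).
For the solid ball k = 0.4; for the uniform disc k = 0.5.
v₁/v₂ = √((1+k₂)/(1+k₁)) = √(1.5/1.4) ≈ 1.04.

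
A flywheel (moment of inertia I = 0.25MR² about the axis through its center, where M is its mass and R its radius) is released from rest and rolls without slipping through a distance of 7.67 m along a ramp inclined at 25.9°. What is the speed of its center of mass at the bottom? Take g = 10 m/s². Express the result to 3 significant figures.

v ≈ 7.32 m/s

With I = 0.25MR², the ratio k = I/(MR²) is 0.25.
Rolling without slipping gives ω = v/R, so the total kinetic energy is ½Mv² + ½Iω² = ½(1+k)Mv² = (5/8)Mv².
The vertical drop is h = L sinθ = 7.67 × sin25.9° = 3.35 m.
Setting Mgh = (5/8)Mv² gives v = √(2gh/(1+k)) = √(2·10·3.35/1.25) ≈ 7.32 m/s.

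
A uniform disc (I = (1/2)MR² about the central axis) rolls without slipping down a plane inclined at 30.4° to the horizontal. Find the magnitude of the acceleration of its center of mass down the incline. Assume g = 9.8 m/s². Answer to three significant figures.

For this body I = (1/2)MR², i.e. k = I/(MR²) = 0.5.
Along the incline Mg sinθ − f = Ma, and torque about the center fR = Iα = kMR²(a/R) gives f = kMa.
Eliminating f: Mg sinθ = (1+k)Ma, so a = g sinθ/(1+k) = 9.8 × sin30.4° / 1.5 ≈ 3.31 m/s².

a ≈ 3.31 m/s²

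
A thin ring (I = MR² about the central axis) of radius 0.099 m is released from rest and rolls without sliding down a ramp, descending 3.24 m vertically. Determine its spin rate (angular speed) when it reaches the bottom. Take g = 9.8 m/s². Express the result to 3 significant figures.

For this body I = MR², i.e. k = I/(MR²) = 1.
The rolling condition ω = v/R makes the rotational term ½I(v/R)² = ½kMv², so KE_total = ½(1+k)Mv² = Mv².
Energy conservation Mgh = ½(1+k)Mv² gives v = √(2gh/(1+k)) = √(2 × 9.8 × 3.24 / 2) = 5.635 m/s.
Then ω = v/R = 5.635 / 0.099 ≈ 56.9 rad/s.

ω ≈ 56.9 rad/s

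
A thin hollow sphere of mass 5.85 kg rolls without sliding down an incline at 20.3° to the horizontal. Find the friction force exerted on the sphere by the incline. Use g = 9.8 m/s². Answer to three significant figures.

f ≈ 7.96 N

For this body I = (2/3)MR², i.e. k = I/(MR²) = 2/3.
Along the incline Mg sinθ − f = Ma, and torque about the center fR = Iα = kMR²(a/R) gives f = kMa.
Combining, a = g sinθ/(1+k) and f = kMa = kMg sinθ/(1+k).
f = (2/3) × 5.85 × 9.8 × sin20.3° / 1.667 ≈ 7.96 N.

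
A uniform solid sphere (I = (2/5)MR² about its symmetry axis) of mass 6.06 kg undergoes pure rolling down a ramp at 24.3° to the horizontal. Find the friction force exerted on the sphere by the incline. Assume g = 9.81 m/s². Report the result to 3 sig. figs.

The moment of inertia is (2/5)MR², giving k ≡ I/(MR²) = 0.4.
Translational: Mg sinθ − f = Ma. Rotational about the CM: fR = Iα = kMRa, so f = kMa.
Combining, a = g sinθ/(1+k) and f = kMa = kMg sinθ/(1+k).
f = 0.4 × 6.06 × 9.81 × sin24.3° / 1.4 ≈ 6.99 N.

f ≈ 6.99 N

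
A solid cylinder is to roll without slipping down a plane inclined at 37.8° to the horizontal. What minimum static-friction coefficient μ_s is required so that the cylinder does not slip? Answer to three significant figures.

μ_min ≈ 0.259

For this body I = (1/2)MR², i.e. k = I/(MR²) = 0.5.
Along the incline Mg sinθ − f = Ma, and torque about the center fR = Iα = kMR²(a/R) gives f = kMa.
These give a = g sinθ/(1+k) and the required friction f = kMg sinθ/(1+k).
With N = Mg cosθ, the no-slip condition f ≤ μN gives μ_min = f/N = k tanθ/(1+k).
μ_min = 0.5 × tan37.8° / 1.5 ≈ 0.259.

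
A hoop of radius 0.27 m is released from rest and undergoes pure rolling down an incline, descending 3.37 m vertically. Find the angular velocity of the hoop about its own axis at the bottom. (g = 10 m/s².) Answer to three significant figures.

The moment of inertia is MR², giving k ≡ I/(MR²) = 1.
Rolling without slipping gives ω = v/R, so the total kinetic energy is ½Mv² + ½Iω² = ½(1+k)Mv² = Mv².
Energy conservation Mgh = ½(1+k)Mv² gives v = √(2gh/(1+k)) = √(2 × 10 × 3.37 / 2) = 5.805 m/s.
Then ω = v/R = 5.805 / 0.27 ≈ 21.5 rad/s.

ω ≈ 21.5 rad/s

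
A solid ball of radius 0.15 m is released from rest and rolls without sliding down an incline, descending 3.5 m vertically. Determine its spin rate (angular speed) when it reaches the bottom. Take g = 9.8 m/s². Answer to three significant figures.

For this body I = (2/5)MR², i.e. k = I/(MR²) = 0.4.
Pure rolling means v = ωR; then KE = ½Mv² + ½I(v/R)² = ½(1+k)Mv² = (7/10)Mv².
Energy conservation Mgh = ½(1+k)Mv² gives v = √(2gh/(1+k)) = √(2 × 9.8 × 3.5 / 1.4) = 7 m/s.
Then ω = v/R = 7 / 0.15 ≈ 46.7 rad/s.

ω ≈ 46.7 rad/s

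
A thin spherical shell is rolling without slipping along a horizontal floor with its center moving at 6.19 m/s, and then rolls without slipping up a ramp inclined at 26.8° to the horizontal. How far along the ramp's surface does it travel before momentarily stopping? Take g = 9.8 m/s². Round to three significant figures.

d ≈ 7.23 m

The moment of inertia is (2/3)MR², giving k ≡ I/(MR²) = 2/3.
Rolling without slipping gives ω = v/R, so the total kinetic energy is ½Mv² + ½Iω² = ½(1+k)Mv² = (5/6)Mv².
Setting this equal to Mgh gives the vertical rise h = (1+k)v₀²/(2g) = 1.667×6.19²/(2×9.8) = 3.258 m.
The distance along the slope is d = h/sinθ = 3.258/sin26.8° ≈ 7.23 m.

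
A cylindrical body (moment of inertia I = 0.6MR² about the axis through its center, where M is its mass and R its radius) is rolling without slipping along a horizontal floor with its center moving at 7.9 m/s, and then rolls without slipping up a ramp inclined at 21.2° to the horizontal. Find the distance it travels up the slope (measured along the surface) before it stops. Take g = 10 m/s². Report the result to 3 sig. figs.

d ≈ 13.8 m

Here I = 0.6MR², so the shape factor k = I/(MR²) = 0.6.
Since it rolls without slipping, ω = v/R and KE = ½Mv² + ½Iω² = ½(1+k)Mv² = (4/5)Mv².
Setting this equal to Mgh gives the vertical rise h = (1+k)v₀²/(2g) = 1.6×7.9²/(2×10) = 4.993 m.
The distance along the slope is d = h/sinθ = 4.993/sin21.2° ≈ 13.8 m.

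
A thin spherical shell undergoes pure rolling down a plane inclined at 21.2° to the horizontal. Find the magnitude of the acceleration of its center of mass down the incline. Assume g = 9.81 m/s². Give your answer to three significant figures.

Here I = (2/3)MR², so the shape factor k = I/(MR²) = 2/3.
Along the incline Mg sinθ − f = Ma, and torque about the center fR = Iα = kMR²(a/R) gives f = kMa.
Eliminating f: Mg sinθ = (1+k)Ma, so a = g sinθ/(1+k) = 9.81 × sin21.2° / 1.667 ≈ 2.13 m/s².

a ≈ 2.13 m/s²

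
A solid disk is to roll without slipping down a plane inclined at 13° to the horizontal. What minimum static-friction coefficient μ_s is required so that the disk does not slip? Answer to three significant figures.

Here I = (1/2)MR², so the shape factor k = I/(MR²) = 0.5.
Translational: Mg sinθ − f = Ma. Rotational about the CM: fR = Iα = kMRa, so f = kMa.
These give a = g sinθ/(1+k) and the required friction f = kMg sinθ/(1+k).
With N = Mg cosθ, the no-slip condition f ≤ μN gives μ_min = f/N = k tanθ/(1+k).
μ_min = 0.5 × tan13° / 1.5 ≈ 0.0770.

μ_min ≈ 0.0770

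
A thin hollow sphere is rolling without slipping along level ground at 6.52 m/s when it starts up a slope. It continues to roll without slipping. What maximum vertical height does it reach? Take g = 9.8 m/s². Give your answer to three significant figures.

h ≈ 3.61 m

With I = (2/3)MR², the ratio k = I/(MR²) is 2/3.
Rolling without slipping gives ω = v/R, so the total kinetic energy is ½Mv² + ½Iω² = ½(1+k)Mv² = (5/6)Mv².
At the top the kinetic energy is zero, so (5/6)Mv₀² = Mgh.
Thus h = (1+k)v₀²/(2g) = 1.667 × 6.52² / (2 × 9.8) ≈ 3.61 m.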